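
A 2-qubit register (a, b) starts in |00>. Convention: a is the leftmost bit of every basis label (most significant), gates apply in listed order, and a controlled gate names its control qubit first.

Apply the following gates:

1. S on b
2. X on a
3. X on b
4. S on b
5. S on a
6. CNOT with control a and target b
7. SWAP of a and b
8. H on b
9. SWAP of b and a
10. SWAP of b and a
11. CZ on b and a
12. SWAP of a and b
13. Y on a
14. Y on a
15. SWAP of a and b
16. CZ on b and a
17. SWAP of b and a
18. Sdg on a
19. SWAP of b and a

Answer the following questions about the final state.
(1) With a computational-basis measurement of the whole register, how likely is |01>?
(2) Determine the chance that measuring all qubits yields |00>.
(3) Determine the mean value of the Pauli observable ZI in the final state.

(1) Outcome |01> occurs with probability 1/2. Key observation: gates 10-17 undo each other exactly, leaving only the rest of the circuit to track.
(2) The probability of measuring |00> is 1/2.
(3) In the final state, ZI has expectation 1.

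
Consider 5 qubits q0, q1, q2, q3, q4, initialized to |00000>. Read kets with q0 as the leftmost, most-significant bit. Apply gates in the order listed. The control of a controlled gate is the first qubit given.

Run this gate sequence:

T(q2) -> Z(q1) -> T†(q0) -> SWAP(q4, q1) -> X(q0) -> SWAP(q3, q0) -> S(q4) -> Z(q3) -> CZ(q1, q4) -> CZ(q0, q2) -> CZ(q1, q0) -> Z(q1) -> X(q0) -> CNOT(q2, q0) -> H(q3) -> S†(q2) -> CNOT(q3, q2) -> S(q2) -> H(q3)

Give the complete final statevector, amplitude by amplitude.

The final amplitudes are -1/2 on |10000>, -1/2 on |10010>, I/2 on |10100>, -I/2 on |10110>, and 0 on every other basis state.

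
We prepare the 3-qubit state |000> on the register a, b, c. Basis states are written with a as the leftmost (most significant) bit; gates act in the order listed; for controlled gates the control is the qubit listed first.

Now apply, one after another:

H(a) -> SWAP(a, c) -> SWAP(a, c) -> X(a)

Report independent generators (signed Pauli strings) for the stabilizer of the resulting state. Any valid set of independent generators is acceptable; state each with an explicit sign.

One valid set of independent stabilizer generators is +XII, +IZI, +IIZ (any independent generating set of the same group is equally correct). Key observation: gates 2-3 undo each other exactly, leaving only the rest of the circuit to track.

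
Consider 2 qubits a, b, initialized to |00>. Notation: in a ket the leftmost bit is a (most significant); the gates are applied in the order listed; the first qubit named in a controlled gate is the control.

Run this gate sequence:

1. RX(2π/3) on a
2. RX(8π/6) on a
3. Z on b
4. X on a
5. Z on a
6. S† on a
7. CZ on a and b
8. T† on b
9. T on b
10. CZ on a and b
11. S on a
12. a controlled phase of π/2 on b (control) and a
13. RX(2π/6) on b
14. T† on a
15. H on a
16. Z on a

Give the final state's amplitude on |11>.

The amplitude on |11> is -sqrt(2)*exp(I*pi/4)/4. Key observation: the block from step 6 through step 11 cancels to the identity and can be dropped.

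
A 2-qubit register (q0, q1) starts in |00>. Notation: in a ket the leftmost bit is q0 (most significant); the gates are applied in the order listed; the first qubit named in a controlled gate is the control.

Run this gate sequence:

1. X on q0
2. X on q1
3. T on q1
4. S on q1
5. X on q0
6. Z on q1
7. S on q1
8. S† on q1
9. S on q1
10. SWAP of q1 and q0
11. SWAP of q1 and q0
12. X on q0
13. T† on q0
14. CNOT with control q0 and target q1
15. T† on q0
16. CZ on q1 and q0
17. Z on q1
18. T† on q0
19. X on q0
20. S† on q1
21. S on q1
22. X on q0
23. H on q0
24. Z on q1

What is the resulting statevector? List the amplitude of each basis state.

The final amplitudes are -sqrt(2)*I/2 on |00>, 0 on |01>, sqrt(2)*I/2 on |10>, 0 on |11>. Key observation: steps 19-22 multiply out to the identity, so the circuit reduces to the remaining gates.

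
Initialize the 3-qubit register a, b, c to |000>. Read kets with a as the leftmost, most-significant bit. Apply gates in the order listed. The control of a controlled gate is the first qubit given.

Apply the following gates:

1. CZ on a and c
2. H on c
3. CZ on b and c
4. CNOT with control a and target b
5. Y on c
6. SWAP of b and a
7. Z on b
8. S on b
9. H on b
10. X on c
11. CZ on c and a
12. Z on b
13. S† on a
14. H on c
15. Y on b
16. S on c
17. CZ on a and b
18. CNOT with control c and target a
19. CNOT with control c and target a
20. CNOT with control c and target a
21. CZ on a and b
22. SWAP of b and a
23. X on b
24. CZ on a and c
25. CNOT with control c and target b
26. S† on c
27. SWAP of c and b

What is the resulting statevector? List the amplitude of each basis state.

The resulting statevector has amplitude -sqrt(2)/2 on |011>, -sqrt(2)/2 on |111>, and 0 on every other basis state. Key observation: gates 18-19 undo each other exactly, leaving only the rest of the circuit to track.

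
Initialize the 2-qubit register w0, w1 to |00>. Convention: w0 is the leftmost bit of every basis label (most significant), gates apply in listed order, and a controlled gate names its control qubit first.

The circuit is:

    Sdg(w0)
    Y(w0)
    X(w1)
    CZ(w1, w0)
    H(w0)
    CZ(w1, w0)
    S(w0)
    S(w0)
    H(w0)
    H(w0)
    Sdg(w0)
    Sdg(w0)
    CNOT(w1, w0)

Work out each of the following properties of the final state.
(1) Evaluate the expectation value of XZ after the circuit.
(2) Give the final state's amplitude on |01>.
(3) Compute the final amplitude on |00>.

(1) The observable XZ averages to -1. Key observation: the block from step 7 through step 12 cancels to the identity and can be dropped.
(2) The amplitude on |01> is -sqrt(2)*I/2.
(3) The amplitude on |00> is 0.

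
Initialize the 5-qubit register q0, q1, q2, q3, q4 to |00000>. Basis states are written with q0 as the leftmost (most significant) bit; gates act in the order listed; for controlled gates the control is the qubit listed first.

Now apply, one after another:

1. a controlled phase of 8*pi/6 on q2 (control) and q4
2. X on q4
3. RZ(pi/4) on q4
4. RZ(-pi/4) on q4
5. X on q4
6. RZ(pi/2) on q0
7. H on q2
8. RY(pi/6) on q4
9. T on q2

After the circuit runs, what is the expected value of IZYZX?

The expectation value of IZYZX is sqrt(2)/4.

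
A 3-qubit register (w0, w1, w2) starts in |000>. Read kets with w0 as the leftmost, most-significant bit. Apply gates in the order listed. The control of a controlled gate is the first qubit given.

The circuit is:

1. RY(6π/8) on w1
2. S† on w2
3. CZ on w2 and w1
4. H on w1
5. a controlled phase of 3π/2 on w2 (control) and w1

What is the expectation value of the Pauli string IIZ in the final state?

In the final state, IIZ has expectation 1.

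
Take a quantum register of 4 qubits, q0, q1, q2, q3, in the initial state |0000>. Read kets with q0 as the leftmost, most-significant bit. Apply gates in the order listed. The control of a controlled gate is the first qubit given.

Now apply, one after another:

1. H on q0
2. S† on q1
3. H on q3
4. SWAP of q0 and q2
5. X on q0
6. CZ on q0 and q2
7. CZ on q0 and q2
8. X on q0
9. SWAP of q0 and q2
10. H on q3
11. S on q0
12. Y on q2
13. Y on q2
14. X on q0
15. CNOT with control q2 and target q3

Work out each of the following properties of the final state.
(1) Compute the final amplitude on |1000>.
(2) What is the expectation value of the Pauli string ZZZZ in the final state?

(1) The amplitude on |1000> is sqrt(2)/2.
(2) The observable ZZZZ averages to 0.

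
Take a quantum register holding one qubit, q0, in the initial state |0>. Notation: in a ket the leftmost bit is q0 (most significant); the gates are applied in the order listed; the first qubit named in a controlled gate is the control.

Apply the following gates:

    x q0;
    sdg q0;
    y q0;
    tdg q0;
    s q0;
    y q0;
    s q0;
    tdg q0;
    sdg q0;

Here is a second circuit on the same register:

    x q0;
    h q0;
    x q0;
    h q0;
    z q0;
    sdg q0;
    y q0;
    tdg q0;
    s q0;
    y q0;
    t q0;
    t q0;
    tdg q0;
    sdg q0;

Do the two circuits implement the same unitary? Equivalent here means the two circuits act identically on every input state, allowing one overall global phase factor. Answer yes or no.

Yes, they are equivalent — the unitaries differ by at most a global phase.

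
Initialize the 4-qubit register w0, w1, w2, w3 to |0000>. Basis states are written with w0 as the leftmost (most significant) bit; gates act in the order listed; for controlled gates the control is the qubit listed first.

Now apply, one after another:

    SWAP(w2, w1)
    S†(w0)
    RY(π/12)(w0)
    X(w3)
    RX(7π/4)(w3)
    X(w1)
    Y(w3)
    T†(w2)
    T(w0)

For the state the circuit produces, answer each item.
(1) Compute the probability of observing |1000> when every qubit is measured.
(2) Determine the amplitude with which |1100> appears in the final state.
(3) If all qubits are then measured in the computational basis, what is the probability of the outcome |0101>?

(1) The probability of measuring |1000> is 0.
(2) The final state's coefficient on |1100> equals (-sqrt(6) + sqrt(2) + 2)*exp(3*I*pi/4)/8.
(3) The probability of measuring |0101> is -sqrt(3)/16 - sqrt(2)/16 + sqrt(6)/16 + 3/16.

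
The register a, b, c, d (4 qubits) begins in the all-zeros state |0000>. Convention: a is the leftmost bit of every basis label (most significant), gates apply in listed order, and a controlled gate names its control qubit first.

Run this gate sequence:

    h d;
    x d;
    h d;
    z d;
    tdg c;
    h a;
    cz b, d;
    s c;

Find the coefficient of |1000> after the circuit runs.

The amplitude on |1000> is sqrt(2)/2. Key observation: gates 1-4 undo each other exactly, leaving only the rest of the circuit to track.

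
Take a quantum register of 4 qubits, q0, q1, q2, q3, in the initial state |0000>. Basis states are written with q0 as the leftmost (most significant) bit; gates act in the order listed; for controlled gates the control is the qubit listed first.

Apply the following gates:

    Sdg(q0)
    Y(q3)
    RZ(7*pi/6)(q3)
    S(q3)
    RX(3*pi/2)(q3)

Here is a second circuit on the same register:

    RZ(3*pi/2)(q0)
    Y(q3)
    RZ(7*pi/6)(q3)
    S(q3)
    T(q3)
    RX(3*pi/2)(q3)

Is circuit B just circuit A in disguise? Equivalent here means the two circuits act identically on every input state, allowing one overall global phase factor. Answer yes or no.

No — the two circuits implement different unitaries, even allowing a global phase.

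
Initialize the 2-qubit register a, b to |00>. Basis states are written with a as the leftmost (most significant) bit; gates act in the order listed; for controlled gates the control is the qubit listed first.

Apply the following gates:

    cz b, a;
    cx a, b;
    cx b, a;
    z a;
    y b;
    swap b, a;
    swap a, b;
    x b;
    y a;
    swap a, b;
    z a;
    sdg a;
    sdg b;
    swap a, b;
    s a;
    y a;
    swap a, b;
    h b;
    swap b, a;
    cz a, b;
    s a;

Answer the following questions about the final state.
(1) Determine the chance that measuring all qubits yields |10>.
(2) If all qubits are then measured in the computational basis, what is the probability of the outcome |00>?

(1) The probability of measuring |10> is 1/2.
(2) Outcome |00> occurs with probability 1/2.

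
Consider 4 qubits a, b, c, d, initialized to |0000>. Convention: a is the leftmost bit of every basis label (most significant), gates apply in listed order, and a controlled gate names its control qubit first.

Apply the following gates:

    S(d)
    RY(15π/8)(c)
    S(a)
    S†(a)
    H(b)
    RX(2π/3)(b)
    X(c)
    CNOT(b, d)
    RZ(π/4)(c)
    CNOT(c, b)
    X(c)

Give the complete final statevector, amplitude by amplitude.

After the circuit, the state carries amplitude (-sqrt(2) + sqrt(6)*I)*exp(I*pi/8)*cos(pi/16)/4 on |0001>, -(sqrt(2) - sqrt(6)*I)*exp(7*I*pi/8)*sin(pi/16)/4 on |0010>, (-sqrt(2) + sqrt(6)*I)*exp(I*pi/8)*cos(pi/16)/4 on |0100>, -(sqrt(2) - sqrt(6)*I)*exp(7*I*pi/8)*sin(pi/16)/4 on |0111>, and 0 on every other basis state. Key observation: the block from step 3 through step 4 cancels to the identity and can be dropped.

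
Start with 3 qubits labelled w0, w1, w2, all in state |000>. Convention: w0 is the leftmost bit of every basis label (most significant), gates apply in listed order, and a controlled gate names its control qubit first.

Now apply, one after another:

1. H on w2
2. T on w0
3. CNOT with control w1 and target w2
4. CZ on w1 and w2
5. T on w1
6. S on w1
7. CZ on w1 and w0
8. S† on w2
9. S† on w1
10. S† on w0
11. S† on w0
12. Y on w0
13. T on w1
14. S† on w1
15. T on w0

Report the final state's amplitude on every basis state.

The final amplitudes are sqrt(2)*exp(3*I*pi/4)/2 on |100>, sqrt(2)*exp(I*pi/4)/2 on |101>, and 0 on every other basis state.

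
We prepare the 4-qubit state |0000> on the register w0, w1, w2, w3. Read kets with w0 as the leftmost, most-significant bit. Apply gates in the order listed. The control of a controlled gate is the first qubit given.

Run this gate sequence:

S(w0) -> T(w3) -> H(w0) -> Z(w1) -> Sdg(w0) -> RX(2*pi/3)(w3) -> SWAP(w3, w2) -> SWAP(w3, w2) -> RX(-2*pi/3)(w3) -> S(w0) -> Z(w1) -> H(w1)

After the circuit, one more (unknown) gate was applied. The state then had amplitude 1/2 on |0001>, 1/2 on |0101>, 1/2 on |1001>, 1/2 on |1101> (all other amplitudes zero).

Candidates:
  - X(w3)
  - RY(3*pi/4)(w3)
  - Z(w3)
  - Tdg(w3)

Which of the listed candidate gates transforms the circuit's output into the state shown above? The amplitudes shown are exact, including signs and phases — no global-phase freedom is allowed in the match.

The unique candidate consistent with the amplitudes is X(w3). Key observation: steps 4-11 multiply out to the identity, so the circuit reduces to the remaining gates.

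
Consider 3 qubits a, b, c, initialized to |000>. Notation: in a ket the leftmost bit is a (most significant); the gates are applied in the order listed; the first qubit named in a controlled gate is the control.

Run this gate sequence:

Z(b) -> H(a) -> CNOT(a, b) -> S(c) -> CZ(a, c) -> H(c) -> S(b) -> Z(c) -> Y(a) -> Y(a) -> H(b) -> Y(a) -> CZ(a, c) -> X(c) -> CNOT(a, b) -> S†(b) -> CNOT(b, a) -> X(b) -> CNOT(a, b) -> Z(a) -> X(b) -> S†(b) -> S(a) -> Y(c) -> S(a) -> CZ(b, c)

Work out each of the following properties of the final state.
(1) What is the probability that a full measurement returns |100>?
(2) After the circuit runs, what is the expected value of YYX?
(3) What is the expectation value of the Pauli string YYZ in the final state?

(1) A full measurement returns |100> with probability 1/8.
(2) The observable YYX averages to -1.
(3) The observable YYZ averages to 0.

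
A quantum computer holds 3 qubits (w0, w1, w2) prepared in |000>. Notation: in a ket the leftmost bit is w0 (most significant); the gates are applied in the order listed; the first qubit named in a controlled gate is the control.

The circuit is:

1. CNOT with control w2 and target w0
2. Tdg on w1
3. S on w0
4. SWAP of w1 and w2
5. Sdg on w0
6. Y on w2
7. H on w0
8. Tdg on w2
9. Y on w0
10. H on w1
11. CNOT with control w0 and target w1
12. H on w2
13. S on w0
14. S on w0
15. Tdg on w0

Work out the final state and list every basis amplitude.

The final amplitudes are -sqrt(2)*exp(3*I*pi/4)/4 on |000>, sqrt(2)*exp(3*I*pi/4)/4 on |001>, -sqrt(2)*exp(3*I*pi/4)/4 on |010>, sqrt(2)*exp(3*I*pi/4)/4 on |011>, -sqrt(2)*I/4 on |100>, sqrt(2)*I/4 on |101>, -sqrt(2)*I/4 on |110>, sqrt(2)*I/4 on |111>.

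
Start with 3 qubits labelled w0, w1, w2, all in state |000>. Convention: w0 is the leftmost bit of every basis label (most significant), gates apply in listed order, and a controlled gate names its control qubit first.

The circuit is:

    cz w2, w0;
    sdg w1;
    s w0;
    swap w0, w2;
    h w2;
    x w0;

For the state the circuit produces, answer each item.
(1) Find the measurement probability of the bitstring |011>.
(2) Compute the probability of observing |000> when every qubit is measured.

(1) The probability of measuring |011> is 0.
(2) A full measurement returns |000> with probability 0.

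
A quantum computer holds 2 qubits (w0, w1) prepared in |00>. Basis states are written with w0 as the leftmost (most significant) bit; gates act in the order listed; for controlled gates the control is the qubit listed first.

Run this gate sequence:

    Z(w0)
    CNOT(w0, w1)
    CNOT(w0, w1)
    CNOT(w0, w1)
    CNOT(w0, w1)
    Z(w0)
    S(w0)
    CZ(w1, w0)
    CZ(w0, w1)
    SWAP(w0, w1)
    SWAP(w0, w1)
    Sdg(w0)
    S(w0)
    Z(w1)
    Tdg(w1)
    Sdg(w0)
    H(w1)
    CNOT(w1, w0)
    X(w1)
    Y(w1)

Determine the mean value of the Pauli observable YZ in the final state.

The observable YZ averages to 0.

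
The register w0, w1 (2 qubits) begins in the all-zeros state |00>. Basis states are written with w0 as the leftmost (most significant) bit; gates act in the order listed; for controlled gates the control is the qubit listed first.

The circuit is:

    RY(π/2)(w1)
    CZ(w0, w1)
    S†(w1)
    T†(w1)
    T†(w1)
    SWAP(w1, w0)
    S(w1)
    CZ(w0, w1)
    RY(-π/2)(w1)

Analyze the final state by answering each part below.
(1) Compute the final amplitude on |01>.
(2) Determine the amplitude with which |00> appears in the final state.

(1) The final state's coefficient on |01> equals -1/2.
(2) The final state's coefficient on |00> equals 1/2.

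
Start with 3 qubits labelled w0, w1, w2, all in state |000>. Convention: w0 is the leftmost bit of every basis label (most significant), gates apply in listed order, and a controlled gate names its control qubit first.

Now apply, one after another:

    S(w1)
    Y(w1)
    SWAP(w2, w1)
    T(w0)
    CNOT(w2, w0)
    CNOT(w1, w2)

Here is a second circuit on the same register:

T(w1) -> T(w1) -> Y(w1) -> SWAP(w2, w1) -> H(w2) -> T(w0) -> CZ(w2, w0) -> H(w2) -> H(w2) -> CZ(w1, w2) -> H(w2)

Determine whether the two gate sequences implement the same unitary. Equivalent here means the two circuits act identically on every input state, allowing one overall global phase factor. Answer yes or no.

No, they are not equivalent — no single phase factor reconciles the two unitaries.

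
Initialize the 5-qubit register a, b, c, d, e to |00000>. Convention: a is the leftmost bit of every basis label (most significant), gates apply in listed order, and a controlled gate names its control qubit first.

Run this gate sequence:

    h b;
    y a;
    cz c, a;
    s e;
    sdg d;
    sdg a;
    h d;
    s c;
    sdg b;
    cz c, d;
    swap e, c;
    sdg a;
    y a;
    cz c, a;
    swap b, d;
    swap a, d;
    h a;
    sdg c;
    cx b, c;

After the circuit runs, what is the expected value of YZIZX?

The observable YZIZX averages to 0.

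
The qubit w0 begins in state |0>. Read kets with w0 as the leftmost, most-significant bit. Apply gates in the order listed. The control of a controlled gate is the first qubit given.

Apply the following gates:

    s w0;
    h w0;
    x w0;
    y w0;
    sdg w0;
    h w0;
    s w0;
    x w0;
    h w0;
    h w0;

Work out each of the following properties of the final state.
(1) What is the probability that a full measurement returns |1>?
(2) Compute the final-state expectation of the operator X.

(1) A full measurement returns |1> with probability 1/2.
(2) The expectation value of X is 1.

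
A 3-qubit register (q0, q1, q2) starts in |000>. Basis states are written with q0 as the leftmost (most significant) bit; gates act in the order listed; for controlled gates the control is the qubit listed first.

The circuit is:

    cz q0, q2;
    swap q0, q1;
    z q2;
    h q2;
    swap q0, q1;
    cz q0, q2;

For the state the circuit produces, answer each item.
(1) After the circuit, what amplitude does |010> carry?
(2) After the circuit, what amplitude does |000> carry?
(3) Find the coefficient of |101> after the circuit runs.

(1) The final state's coefficient on |010> equals 0.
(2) The amplitude on |000> is sqrt(2)/2.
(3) The amplitude on |101> is 0.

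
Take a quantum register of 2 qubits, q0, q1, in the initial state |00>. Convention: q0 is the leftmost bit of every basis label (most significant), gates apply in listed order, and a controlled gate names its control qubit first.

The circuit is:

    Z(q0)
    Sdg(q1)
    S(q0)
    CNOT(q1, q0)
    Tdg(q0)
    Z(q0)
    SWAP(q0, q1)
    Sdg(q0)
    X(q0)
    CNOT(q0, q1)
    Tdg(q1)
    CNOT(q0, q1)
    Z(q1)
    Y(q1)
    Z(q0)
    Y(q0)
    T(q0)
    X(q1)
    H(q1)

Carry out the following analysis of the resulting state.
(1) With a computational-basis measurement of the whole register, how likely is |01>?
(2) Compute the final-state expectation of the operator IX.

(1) Outcome |01> occurs with probability 1/2.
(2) The observable IX averages to 1.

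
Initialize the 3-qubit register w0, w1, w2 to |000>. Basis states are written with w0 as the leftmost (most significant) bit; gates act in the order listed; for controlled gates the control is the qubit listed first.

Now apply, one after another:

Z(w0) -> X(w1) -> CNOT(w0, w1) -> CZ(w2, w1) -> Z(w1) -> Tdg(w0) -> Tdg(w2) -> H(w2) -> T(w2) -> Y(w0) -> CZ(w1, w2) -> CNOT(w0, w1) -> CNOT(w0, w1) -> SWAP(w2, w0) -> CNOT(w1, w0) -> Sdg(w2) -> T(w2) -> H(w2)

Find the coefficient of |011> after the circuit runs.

|011> carries amplitude -I/2 in the final state. Key observation: gates 12-13 undo each other exactly, leaving only the rest of the circuit to track.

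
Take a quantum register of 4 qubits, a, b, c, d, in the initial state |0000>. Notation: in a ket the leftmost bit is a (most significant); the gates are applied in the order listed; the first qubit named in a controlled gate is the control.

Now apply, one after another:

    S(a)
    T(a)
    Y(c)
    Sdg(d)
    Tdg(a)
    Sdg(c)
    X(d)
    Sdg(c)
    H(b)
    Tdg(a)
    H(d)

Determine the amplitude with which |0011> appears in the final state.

The amplitude on |0011> is I/2.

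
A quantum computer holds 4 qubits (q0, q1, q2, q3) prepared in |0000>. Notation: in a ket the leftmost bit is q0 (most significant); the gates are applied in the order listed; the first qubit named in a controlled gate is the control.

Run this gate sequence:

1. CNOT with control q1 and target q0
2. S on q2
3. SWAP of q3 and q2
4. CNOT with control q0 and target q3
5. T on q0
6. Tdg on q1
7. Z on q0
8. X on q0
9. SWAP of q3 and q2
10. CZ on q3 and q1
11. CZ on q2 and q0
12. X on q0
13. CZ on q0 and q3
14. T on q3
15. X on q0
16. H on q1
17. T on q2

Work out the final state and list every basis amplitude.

The resulting statevector has amplitude sqrt(2)/2 on |1000>, sqrt(2)/2 on |1100>, and 0 on every other basis state.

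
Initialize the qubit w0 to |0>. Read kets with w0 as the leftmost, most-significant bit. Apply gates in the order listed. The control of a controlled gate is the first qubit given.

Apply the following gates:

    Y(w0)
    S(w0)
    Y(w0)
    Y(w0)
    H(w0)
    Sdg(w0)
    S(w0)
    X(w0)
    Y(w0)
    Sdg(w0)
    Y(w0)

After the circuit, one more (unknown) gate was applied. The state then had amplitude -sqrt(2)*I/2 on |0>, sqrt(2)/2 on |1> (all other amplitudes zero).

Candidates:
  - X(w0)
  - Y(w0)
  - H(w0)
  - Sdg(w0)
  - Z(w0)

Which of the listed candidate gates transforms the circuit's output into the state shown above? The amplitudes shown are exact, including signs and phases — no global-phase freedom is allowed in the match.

The applied gate was Z(w0).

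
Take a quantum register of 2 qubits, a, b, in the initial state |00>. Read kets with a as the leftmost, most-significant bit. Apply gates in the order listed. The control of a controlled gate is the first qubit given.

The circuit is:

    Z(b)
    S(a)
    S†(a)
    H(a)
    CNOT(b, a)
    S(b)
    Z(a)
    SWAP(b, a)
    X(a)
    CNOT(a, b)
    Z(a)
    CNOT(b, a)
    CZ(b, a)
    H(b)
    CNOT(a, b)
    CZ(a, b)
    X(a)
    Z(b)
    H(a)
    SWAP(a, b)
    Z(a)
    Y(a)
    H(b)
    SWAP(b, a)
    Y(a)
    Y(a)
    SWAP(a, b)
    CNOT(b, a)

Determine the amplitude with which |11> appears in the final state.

The final state's coefficient on |11> equals -I/2. Key observation: the block from step 2 through step 3 cancels to the identity and can be dropped.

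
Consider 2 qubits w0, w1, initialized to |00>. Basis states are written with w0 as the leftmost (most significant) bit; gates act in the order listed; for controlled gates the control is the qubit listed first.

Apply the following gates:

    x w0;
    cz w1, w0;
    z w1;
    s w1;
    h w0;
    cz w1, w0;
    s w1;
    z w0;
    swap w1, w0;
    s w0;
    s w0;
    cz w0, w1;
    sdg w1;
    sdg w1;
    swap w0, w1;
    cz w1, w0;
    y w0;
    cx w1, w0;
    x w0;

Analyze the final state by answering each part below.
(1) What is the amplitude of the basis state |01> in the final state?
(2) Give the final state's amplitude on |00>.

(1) The final state's coefficient on |01> equals 0.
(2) |00> carries amplitude sqrt(2)*I/2 in the final state.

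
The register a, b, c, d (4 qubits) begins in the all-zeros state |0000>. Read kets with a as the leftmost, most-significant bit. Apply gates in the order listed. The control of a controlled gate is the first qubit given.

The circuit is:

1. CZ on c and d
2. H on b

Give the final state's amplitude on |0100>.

The amplitude on |0100> is sqrt(2)/2.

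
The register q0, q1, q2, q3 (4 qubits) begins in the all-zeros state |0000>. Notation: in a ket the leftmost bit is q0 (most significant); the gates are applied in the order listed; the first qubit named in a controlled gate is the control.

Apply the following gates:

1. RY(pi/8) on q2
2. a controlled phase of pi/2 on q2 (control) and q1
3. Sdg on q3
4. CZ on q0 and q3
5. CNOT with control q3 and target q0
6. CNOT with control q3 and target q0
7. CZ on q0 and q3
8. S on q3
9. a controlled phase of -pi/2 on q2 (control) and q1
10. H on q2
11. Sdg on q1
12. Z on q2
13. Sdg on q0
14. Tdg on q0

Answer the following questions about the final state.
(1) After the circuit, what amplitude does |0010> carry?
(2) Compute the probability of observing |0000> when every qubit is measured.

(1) The amplitude on |0010> is -sin(3*pi/16).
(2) The probability of measuring |0000> is sqrt(2 - sqrt(2))/4 + 1/2.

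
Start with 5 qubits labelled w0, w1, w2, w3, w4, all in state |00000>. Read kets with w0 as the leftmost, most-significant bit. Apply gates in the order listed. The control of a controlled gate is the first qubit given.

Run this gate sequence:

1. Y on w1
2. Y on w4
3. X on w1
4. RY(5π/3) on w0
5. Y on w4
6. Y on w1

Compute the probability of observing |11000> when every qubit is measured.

Outcome |11000> occurs with probability 1/4.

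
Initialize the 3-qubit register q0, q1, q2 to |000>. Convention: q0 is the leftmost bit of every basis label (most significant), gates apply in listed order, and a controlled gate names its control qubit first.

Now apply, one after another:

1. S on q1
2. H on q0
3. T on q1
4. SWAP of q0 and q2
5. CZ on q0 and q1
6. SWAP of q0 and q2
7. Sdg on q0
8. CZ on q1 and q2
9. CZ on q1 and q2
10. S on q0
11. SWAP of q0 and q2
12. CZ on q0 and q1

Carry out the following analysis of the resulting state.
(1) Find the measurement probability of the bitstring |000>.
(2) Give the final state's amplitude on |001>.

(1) The probability of measuring |000> is 1/2.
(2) The final state's coefficient on |001> equals sqrt(2)/2.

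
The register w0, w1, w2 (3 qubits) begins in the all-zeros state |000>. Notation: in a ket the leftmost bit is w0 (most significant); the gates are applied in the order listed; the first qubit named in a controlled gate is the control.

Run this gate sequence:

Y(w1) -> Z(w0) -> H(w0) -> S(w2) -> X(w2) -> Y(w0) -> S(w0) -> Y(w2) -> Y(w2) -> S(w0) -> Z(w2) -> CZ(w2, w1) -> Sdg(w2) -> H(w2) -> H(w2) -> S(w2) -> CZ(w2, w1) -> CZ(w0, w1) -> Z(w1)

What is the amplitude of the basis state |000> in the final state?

The final state's coefficient on |000> equals 0.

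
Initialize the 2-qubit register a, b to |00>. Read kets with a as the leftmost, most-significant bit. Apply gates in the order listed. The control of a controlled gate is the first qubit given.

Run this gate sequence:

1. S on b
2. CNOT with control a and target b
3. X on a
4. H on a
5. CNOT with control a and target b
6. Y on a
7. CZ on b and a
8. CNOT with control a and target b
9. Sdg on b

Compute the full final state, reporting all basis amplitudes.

After the circuit, the state carries amplitude 0 on |00>, sqrt(2)/2 on |01>, 0 on |10>, sqrt(2)/2 on |11>.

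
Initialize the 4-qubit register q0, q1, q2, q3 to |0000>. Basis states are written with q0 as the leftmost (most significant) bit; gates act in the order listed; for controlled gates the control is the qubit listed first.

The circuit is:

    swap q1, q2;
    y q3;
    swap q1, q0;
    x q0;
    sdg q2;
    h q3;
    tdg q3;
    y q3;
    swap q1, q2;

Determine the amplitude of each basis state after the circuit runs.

After the circuit, the state carries amplitude sqrt(2)*exp(3*I*pi/4)/2 on |1000>, -sqrt(2)/2 on |1001>, and 0 on every other basis state.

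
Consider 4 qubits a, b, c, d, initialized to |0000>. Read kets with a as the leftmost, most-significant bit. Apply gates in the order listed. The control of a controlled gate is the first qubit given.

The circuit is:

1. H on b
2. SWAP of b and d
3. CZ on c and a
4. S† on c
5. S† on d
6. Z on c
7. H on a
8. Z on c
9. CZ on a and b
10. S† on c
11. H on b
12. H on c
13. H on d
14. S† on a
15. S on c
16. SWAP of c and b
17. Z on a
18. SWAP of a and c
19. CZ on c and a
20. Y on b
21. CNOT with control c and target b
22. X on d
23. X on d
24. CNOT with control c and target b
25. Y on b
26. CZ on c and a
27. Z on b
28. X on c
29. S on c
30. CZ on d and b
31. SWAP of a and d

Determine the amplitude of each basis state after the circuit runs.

The resulting statevector has amplitude sqrt(2)*(1 + I)/8 on |0000>, sqrt(2)*(1 + I)/8 on |0001>, sqrt(2)*(1 + I)/8 on |0010>, sqrt(2)*(1 + I)/8 on |0011>, sqrt(2)*(1 - I)/8 on |0100>, sqrt(2)*(1 - I)/8 on |0101>, sqrt(2)*(1 - I)/8 on |0110>, sqrt(2)*(1 - I)/8 on |0111>, sqrt(2)*(-1 + I)/8 on |1000>, sqrt(2)*(-1 + I)/8 on |1001>, sqrt(2)*(-1 + I)/8 on |1010>, sqrt(2)*(-1 + I)/8 on |1011>, sqrt(2)*(-1 - I)/8 on |1100>, sqrt(2)*(-1 - I)/8 on |1101>, sqrt(2)*(-1 - I)/8 on |1110>, sqrt(2)*(-1 - I)/8 on |1111>. Key observation: gates 19-26 undo each other exactly, leaving only the rest of the circuit to track.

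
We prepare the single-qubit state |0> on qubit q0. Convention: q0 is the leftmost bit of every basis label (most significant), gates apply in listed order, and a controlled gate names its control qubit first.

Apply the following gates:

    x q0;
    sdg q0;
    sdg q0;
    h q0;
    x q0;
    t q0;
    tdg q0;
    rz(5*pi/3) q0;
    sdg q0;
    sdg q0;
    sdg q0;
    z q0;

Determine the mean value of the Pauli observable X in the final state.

The expectation value of X is sqrt(3)/2.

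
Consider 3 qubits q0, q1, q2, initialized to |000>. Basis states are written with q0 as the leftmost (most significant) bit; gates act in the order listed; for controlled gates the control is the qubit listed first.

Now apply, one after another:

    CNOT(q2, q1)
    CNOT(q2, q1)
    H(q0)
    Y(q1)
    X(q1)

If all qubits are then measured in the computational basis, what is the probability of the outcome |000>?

A full measurement returns |000> with probability 1/2. Key observation: gates 1-2 undo each other exactly, leaving only the rest of the circuit to track.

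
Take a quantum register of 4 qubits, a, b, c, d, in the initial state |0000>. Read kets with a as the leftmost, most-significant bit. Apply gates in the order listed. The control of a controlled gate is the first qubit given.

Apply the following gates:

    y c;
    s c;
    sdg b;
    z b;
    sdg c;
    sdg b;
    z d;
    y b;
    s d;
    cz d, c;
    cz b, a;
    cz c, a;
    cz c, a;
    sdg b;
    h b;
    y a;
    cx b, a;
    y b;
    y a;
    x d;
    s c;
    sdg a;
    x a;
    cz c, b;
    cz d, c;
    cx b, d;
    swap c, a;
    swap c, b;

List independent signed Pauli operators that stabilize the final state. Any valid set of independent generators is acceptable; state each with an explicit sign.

The final state is stabilized by the group generated by -IXXY, -ZIII, -IZIZ, -IIZZ; other independent generating sets are equally valid.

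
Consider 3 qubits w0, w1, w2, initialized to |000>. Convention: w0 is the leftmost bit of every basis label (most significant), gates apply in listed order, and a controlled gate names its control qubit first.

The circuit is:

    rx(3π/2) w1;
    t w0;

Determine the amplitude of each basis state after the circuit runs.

The resulting statevector has amplitude -sqrt(2)/2 on |000>, -sqrt(2)*I/2 on |010>, and 0 on every other basis state.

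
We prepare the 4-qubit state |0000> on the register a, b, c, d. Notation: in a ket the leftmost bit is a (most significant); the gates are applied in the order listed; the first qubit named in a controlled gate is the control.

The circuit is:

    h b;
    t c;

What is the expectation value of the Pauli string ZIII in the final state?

The observable ZIII averages to 1.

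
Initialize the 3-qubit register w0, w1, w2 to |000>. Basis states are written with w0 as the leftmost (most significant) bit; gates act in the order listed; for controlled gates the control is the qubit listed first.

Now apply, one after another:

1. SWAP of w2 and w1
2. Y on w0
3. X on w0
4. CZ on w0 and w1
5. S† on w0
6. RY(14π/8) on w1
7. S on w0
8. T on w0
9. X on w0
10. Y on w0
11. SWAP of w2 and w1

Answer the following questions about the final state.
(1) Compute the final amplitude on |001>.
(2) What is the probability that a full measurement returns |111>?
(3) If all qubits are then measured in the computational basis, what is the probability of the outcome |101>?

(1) The final state's coefficient on |001> equals sqrt(2 - sqrt(2))/2.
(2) A full measurement returns |111> with probability 0.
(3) A full measurement returns |101> with probability 0.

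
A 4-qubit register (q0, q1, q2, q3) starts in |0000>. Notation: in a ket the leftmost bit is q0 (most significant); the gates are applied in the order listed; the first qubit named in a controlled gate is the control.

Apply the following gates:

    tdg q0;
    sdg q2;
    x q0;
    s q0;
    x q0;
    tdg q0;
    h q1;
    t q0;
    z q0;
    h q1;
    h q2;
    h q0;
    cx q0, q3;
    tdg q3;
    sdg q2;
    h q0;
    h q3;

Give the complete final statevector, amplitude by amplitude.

The final amplitudes are exp(I*pi/4)/4 + I/4 on |0000>, -exp(I*pi/4)/4 + I/4 on |0001>, 1/4 - exp(3*I*pi/4)/4 on |0010>, 1/4 + exp(3*I*pi/4)/4 on |0011>, 0 on |0100>, 0 on |0101>, 0 on |0110>, 0 on |0111>, -exp(I*pi/4)/4 + I/4 on |1000>, exp(I*pi/4)/4 + I/4 on |1001>, 1/4 + exp(3*I*pi/4)/4 on |1010>, 1/4 - exp(3*I*pi/4)/4 on |1011>, 0 on |1100>, 0 on |1101>, 0 on |1110>, 0 on |1111>.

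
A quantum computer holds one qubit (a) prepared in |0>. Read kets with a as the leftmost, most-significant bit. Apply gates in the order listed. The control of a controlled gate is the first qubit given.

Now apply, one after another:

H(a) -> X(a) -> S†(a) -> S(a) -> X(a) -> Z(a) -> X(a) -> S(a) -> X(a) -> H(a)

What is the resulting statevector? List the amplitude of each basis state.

The resulting statevector has amplitude -1/2 + I/2 on |0>, 1/2 + I/2 on |1>.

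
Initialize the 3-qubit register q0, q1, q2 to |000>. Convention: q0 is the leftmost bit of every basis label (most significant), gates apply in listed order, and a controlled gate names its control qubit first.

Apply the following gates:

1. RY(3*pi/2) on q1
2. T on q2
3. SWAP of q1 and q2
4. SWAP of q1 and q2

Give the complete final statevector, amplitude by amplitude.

After the circuit, the state carries amplitude -sqrt(2)/2 on |000>, sqrt(2)/2 on |010>, and 0 on every other basis state.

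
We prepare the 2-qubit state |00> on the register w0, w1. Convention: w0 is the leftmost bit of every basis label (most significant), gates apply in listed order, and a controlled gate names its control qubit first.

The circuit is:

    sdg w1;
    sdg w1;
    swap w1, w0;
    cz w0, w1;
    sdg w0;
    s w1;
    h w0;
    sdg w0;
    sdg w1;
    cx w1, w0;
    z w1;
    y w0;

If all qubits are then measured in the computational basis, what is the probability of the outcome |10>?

Outcome |10> occurs with probability 1/2.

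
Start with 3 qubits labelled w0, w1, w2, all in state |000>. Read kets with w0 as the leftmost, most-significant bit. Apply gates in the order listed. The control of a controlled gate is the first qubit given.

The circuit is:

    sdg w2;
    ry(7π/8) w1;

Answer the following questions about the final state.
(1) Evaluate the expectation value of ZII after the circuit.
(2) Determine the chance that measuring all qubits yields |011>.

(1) The observable ZII averages to 1.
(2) Outcome |011> occurs with probability 0.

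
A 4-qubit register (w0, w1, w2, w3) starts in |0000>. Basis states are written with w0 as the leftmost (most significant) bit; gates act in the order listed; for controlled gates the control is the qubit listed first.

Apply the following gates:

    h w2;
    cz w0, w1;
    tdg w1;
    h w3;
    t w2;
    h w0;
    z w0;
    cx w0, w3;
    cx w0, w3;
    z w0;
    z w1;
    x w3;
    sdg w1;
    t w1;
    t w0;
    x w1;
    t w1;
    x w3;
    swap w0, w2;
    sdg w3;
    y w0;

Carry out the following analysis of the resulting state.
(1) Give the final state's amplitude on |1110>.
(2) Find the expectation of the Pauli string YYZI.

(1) |1110> carries amplitude -sqrt(2)/4 in the final state. Key observation: gates 7-10 undo each other exactly, leaving only the rest of the circuit to track.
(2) The expectation value of YYZI is 0.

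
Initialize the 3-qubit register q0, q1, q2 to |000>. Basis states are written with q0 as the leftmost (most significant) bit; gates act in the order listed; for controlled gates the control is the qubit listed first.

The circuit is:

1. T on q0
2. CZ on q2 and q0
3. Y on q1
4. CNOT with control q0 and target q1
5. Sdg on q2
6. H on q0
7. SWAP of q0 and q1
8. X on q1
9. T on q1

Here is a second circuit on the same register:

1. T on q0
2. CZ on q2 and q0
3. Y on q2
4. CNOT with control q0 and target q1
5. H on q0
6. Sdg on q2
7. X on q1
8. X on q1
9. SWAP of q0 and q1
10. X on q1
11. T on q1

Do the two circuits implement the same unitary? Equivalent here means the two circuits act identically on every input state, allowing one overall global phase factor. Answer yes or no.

No, they are not equivalent — no single phase factor reconciles the two unitaries.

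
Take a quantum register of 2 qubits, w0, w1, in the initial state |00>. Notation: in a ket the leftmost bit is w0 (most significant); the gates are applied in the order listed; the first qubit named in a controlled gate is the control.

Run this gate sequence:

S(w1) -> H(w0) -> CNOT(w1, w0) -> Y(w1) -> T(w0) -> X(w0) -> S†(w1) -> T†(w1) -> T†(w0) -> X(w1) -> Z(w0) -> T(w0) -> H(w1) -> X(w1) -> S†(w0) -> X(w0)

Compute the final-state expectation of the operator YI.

In the final state, YI has expectation -sqrt(2)/2.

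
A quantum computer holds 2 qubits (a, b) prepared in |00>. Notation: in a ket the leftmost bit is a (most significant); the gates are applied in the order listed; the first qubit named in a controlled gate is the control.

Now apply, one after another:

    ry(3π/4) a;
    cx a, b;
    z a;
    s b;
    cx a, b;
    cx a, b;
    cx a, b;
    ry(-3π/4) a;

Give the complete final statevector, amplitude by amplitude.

The resulting statevector has amplitude (1 - I)*(2 - sqrt(2)*I)/4 on |00>, 0 on |01>, sqrt(2)*(-1 - I)/4 on |10>, 0 on |11>.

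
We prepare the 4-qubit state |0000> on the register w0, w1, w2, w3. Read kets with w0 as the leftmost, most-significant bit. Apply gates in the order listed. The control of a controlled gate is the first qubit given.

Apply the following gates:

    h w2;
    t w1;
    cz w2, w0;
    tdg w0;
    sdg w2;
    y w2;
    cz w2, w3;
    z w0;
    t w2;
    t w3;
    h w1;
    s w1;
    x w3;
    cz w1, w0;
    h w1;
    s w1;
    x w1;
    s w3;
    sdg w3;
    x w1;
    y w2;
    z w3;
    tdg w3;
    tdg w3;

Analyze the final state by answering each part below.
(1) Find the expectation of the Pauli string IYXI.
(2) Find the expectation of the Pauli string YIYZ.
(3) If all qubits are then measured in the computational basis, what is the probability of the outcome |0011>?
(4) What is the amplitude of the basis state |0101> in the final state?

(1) The expectation value of IYXI is 0.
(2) In the final state, YIYZ has expectation 0.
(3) A full measurement returns |0011> with probability 1/4.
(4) The amplitude on |0101> is -1/2.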